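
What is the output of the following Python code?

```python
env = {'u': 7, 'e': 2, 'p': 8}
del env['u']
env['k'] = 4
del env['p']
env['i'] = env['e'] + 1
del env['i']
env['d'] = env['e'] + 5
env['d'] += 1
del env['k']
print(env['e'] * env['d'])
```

del 'u' → {'e': 2, 'p': 8}
env['k'] = 4 → {'e': 2, 'p': 8, 'k': 4}
del 'p' → {'e': 2, 'k': 4}
env['i'] = env['e']+1 = 3 → {'e': 2, 'k': 4, 'i': 3}
del 'i' → {'e': 2, 'k': 4}
env['d'] = env['e']+5 = 7 → {'e': 2, 'k': 4, 'd': 7}
env['d'] = 7+1 = 8 → {'e': 2, 'k': 4, 'd': 8}
del 'k' → {'e': 2, 'd': 8}
env['e']*env['d'] = 2*8 = 16

16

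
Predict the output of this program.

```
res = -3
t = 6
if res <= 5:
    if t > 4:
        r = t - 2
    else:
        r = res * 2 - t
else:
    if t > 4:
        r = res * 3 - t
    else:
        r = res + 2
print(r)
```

4

res=-3, t=6
res <= 5 is True; t > 4 is True
→ r = t - 2 = 4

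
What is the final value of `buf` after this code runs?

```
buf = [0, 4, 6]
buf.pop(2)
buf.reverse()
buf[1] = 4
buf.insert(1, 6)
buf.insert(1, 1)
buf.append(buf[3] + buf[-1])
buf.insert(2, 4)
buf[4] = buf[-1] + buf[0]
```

[4, 1, 4, 6, 12, 8]

pop(2) removes 6 → [0, 4]
reverse → [4, 0]
buf[1] = 4 → [4, 4]
insert 6 at 1 → [4, 6, 4]
insert 1 at 1 → [4, 1, 6, 4]
append buf[3]+buf[-1] = 4+4 = 8 → [4, 1, 6, 4, 8]
insert 4 at 2 → [4, 1, 4, 6, 4, 8]
buf[4] = buf[-1]+buf[0] = 8+4 = 12 → [4, 1, 4, 6, 12, 8]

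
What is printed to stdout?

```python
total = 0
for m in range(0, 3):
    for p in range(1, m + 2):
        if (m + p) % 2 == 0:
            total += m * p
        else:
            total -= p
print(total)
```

-2

m=0,p=1: odd sum, total = 0-1 = -1
m=1,p=1: even sum, total = (-1)+1 = 0
m=1,p=2: odd sum, total = 0-2 = -2
m=2,p=1: odd sum, total = (-2)-1 = -3
m=2,p=2: even sum, total = (-3)+4 = 1
m=2,p=3: odd sum, total = 1-3 = -2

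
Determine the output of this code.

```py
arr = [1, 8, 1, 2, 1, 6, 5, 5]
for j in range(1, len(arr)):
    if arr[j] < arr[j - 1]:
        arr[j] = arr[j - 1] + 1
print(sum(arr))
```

j=1: 8>=1, unchanged → [1, 8, 1, 2, 1, 6, 5, 5]
j=2: 1<8, arr[2] = 8+1 = 9 → [1, 8, 9, 2, 1, 6, 5, 5]
j=3: 2<9, arr[3] = 9+1 = 10 → [1, 8, 9, 10, 1, 6, 5, 5]
j=4: 1<10, arr[4] = 10+1 = 11 → [1, 8, 9, 10, 11, 6, 5, 5]
j=5: 6<11, arr[5] = 11+1 = 12 → [1, 8, 9, 10, 11, 12, 5, 5]
j=6: 5<12, arr[6] = 12+1 = 13 → [1, 8, 9, 10, 11, 12, 13, 5]
j=7: 5<13, arr[7] = 13+1 = 14 → [1, 8, 9, 10, 11, 12, 13, 14]
sum = 78

78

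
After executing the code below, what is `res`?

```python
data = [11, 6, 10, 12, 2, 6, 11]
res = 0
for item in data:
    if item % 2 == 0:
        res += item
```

item=11: not even
item=6: even, res = 0+6 = 6
item=10: even, res = 6+10 = 16
item=12: even, res = 16+12 = 28
item=2: even, res = 28+2 = 30
item=6: even, res = 30+6 = 36
item=11: not even

36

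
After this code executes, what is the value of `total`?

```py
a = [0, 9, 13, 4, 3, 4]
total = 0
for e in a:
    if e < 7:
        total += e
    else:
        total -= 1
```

9

e=0: <7, total = 0+0 = 0
e=9: not <7, total = 0-1 = -1
e=13: not <7, total = (-1)-1 = -2
e=4: <7, total = (-2)+4 = 2
e=3: <7, total = 2+3 = 5
e=4: <7, total = 5+4 = 9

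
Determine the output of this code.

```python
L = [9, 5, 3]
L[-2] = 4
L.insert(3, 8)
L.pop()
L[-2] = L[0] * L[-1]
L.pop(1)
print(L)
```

L[-2] = 4 → [9, 4, 3]
insert 8 at 3 → [9, 4, 3, 8]
pop() removes 8 → [9, 4, 3]
L[-2] = L[0]*L[-1] = 9*3 = 27 → [9, 27, 3]
pop(1) removes 27 → [9, 3]

[9, 3]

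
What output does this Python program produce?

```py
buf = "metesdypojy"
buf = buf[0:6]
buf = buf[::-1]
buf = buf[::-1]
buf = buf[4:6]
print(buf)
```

slice [0:6] → 'metesd'
reverse → 'dsetem'
reverse → 'metesd'
slice [4:6] → 'sd'

sd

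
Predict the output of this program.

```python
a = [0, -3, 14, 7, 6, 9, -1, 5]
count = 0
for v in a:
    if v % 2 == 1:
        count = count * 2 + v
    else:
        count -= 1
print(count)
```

v=0: not odd, count = 0-1 = -1
v=-3: odd, count = (-1)*2+(-3) = -5
v=14: not odd, count = (-5)-1 = -6
v=7: odd, count = (-6)*2+7 = -5
v=6: not odd, count = (-5)-1 = -6
v=9: odd, count = (-6)*2+9 = -3
v=-1: odd, count = (-3)*2+(-1) = -7
v=5: odd, count = (-7)*2+5 = -9

-9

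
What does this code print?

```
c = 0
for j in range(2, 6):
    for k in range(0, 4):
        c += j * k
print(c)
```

j=2,k=0: c = 0+0 = 0
j=2,k=1: c = 0+2 = 2
j=2,k=2: c = 2+4 = 6
j=2,k=3: c = 6+6 = 12
j=3,k=0: c = 12+0 = 12
j=3,k=1: c = 12+3 = 15
j=3,k=2: c = 15+6 = 21
j=3,k=3: c = 21+9 = 30
j=4,k=0: c = 30+0 = 30
j=4,k=1: c = 30+4 = 34
j=4,k=2: c = 34+8 = 42
j=4,k=3: c = 42+12 = 54
j=5,k=0: c = 54+0 = 54
j=5,k=1: c = 54+5 = 59
j=5,k=2: c = 59+10 = 69
j=5,k=3: c = 69+15 = 84

84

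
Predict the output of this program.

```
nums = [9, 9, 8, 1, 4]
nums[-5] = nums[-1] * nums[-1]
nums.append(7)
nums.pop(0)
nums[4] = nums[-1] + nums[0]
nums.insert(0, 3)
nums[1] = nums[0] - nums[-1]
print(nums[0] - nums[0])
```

0

nums[-5] = nums[-1]*nums[-1] = 4*4 = 16 → [16, 9, 8, 1, 4]
append 7 → [16, 9, 8, 1, 4, 7]
pop(0) removes 16 → [9, 8, 1, 4, 7]
nums[4] = nums[-1]+nums[0] = 7+9 = 16 → [9, 8, 1, 4, 16]
insert 3 at 0 → [3, 9, 8, 1, 4, 16]
nums[1] = nums[0]-nums[-1] = 3-16 = -13 → [3, -13, 8, 1, 4, 16]
nums[0]-nums[0] = 3-3 = 0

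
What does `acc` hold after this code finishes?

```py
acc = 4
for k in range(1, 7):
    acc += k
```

25

k=1: acc = 4+1 = 5
k=2: acc = 5+2 = 7
k=3: acc = 7+3 = 10
k=4: acc = 10+4 = 14
k=5: acc = 14+5 = 19
k=6: acc = 19+6 = 25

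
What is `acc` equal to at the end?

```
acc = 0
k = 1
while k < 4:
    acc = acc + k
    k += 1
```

k=1: acc = 0+1 = 1
k=2: acc = 1+2 = 3
k=3: acc = 3+3 = 6

6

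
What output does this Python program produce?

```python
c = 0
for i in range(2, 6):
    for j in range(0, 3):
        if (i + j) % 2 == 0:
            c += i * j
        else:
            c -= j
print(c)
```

i=2,j=0: even sum, c = 0+0 = 0
i=2,j=1: odd sum, c = 0-1 = -1
i=2,j=2: even sum, c = (-1)+4 = 3
i=3,j=0: odd sum, c = 3-0 = 3
i=3,j=1: even sum, c = 3+3 = 6
i=3,j=2: odd sum, c = 6-2 = 4
i=4,j=0: even sum, c = 4+0 = 4
i=4,j=1: odd sum, c = 4-1 = 3
i=4,j=2: even sum, c = 3+8 = 11
i=5,j=0: odd sum, c = 11-0 = 11
i=5,j=1: even sum, c = 11+5 = 16
i=5,j=2: odd sum, c = 16-2 = 14

14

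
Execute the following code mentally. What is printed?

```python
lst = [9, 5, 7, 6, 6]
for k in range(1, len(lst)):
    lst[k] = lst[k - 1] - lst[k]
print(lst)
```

[9, 4, -3, -9, -15]

k=1: lst[1] = 9-5 = 4 → [9, 4, 7, 6, 6]
k=2: lst[2] = 4-7 = -3 → [9, 4, -3, 6, 6]
k=3: lst[3] = (-3)-6 = -9 → [9, 4, -3, -9, 6]
k=4: lst[4] = (-9)-6 = -15 → [9, 4, -3, -9, -15]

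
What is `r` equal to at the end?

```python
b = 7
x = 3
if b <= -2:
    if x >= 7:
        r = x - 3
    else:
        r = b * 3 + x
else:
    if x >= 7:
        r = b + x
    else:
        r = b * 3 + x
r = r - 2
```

b=7, x=3
b <= -2 is False; x >= 7 is False
→ r = b * 3 + x = 24
r = 24-2 = 22

22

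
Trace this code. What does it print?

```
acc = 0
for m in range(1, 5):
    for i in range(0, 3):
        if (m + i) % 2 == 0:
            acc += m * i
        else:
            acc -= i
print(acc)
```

m=1,i=0: odd sum, acc = 0-0 = 0
m=1,i=1: even sum, acc = 0+1 = 1
m=1,i=2: odd sum, acc = 1-2 = -1
m=2,i=0: even sum, acc = (-1)+0 = -1
m=2,i=1: odd sum, acc = (-1)-1 = -2
m=2,i=2: even sum, acc = (-2)+4 = 2
m=3,i=0: odd sum, acc = 2-0 = 2
m=3,i=1: even sum, acc = 2+3 = 5
m=3,i=2: odd sum, acc = 5-2 = 3
m=4,i=0: even sum, acc = 3+0 = 3
m=4,i=1: odd sum, acc = 3-1 = 2
m=4,i=2: even sum, acc = 2+8 = 10

10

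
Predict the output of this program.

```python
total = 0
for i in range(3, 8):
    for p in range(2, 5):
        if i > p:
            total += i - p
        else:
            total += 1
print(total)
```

34

i=3,p=2: 3>2, total = 0+1 = 1
i=3,p=3: not 3>3, total = 1+1 = 2
i=3,p=4: not 3>4, total = 2+1 = 3
i=4,p=2: 4>2, total = 3+2 = 5
i=4,p=3: 4>3, total = 5+1 = 6
i=4,p=4: not 4>4, total = 6+1 = 7
i=5,p=2: 5>2, total = 7+3 = 10
i=5,p=3: 5>3, total = 10+2 = 12
i=5,p=4: 5>4, total = 12+1 = 13
i=6,p=2: 6>2, total = 13+4 = 17
i=6,p=3: 6>3, total = 17+3 = 20
i=6,p=4: 6>4, total = 20+2 = 22
i=7,p=2: 7>2, total = 22+5 = 27
i=7,p=3: 7>3, total = 27+4 = 31
i=7,p=4: 7>4, total = 31+3 = 34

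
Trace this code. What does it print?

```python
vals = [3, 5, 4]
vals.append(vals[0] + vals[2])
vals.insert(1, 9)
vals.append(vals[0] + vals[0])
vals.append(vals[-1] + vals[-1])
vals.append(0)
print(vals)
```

[3, 9, 5, 4, 7, 6, 12, 0]

append vals[0]+vals[2] = 3+4 = 7 → [3, 5, 4, 7]
insert 9 at 1 → [3, 9, 5, 4, 7]
append vals[0]+vals[0] = 3+3 = 6 → [3, 9, 5, 4, 7, 6]
append vals[-1]+vals[-1] = 6+6 = 12 → [3, 9, 5, 4, 7, 6, 12]
append 0 → [3, 9, 5, 4, 7, 6, 12, 0]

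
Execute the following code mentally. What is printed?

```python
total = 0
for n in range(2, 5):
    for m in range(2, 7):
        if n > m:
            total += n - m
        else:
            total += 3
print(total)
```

n=2,m=2: not 2>2, total = 0+3 = 3
n=2,m=3: not 2>3, total = 3+3 = 6
n=2,m=4: not 2>4, total = 6+3 = 9
n=2,m=5: not 2>5, total = 9+3 = 12
n=2,m=6: not 2>6, total = 12+3 = 15
n=3,m=2: 3>2, total = 15+1 = 16
n=3,m=3: not 3>3, total = 16+3 = 19
n=3,m=4: not 3>4, total = 19+3 = 22
n=3,m=5: not 3>5, total = 22+3 = 25
n=3,m=6: not 3>6, total = 25+3 = 28
n=4,m=2: 4>2, total = 28+2 = 30
n=4,m=3: 4>3, total = 30+1 = 31
n=4,m=4: not 4>4, total = 31+3 = 34
n=4,m=5: not 4>5, total = 34+3 = 37
n=4,m=6: not 4>6, total = 37+3 = 40

40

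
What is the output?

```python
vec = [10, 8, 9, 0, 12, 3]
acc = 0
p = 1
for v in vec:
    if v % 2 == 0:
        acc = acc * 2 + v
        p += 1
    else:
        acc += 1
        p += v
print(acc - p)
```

v=10: even, acc = 0*2+10 = 10; p=2
v=8: even, acc = 10*2+8 = 28; p=3
v=9: not even, acc = 28+1 = 29; p=12
v=0: even, acc = 29*2+0 = 58; p=13
v=12: even, acc = 58*2+12 = 128; p=14
v=3: not even, acc = 128+1 = 129; p=17
acc-p = 129-17 = 112

112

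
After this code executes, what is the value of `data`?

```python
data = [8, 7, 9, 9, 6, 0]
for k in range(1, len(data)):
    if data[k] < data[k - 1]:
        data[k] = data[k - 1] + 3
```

[8, 11, 14, 17, 20, 23]

k=1: 7<8, data[1] = 8+3 = 11 → [8, 11, 9, 9, 6, 0]
k=2: 9<11, data[2] = 11+3 = 14 → [8, 11, 14, 9, 6, 0]
k=3: 9<14, data[3] = 14+3 = 17 → [8, 11, 14, 17, 6, 0]
k=4: 6<17, data[4] = 17+3 = 20 → [8, 11, 14, 17, 20, 0]
k=5: 0<20, data[5] = 20+3 = 23 → [8, 11, 14, 17, 20, 23]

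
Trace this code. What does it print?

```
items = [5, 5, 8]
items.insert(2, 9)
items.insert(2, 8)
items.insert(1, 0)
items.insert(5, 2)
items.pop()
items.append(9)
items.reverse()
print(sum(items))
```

38

insert 9 at 2 → [5, 5, 9, 8]
insert 8 at 2 → [5, 5, 8, 9, 8]
insert 0 at 1 → [5, 0, 5, 8, 9, 8]
insert 2 at 5 → [5, 0, 5, 8, 9, 2, 8]
pop() removes 8 → [5, 0, 5, 8, 9, 2]
append 9 → [5, 0, 5, 8, 9, 2, 9]
reverse → [9, 2, 9, 8, 5, 0, 5]
sum = 38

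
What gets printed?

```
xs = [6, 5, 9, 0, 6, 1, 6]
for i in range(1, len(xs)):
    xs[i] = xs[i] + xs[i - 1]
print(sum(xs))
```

143

i=1: xs[1] = 5+6 = 11 → [6, 11, 9, 0, 6, 1, 6]
i=2: xs[2] = 9+11 = 20 → [6, 11, 20, 0, 6, 1, 6]
i=3: xs[3] = 0+20 = 20 → [6, 11, 20, 20, 6, 1, 6]
i=4: xs[4] = 6+20 = 26 → [6, 11, 20, 20, 26, 1, 6]
i=5: xs[5] = 1+26 = 27 → [6, 11, 20, 20, 26, 27, 6]
i=6: xs[6] = 6+27 = 33 → [6, 11, 20, 20, 26, 27, 33]
sum = 143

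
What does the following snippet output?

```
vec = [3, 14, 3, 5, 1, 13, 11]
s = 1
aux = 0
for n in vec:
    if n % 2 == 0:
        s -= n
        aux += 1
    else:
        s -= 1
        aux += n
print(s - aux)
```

n=3: not even, s = 1-1 = 0; aux=3
n=14: even, s = 0-14 = -14; aux=4
n=3: not even, s = (-14)-1 = -15; aux=7
n=5: not even, s = (-15)-1 = -16; aux=12
n=1: not even, s = (-16)-1 = -17; aux=13
n=13: not even, s = (-17)-1 = -18; aux=26
n=11: not even, s = (-18)-1 = -19; aux=37
s-aux = (-19)-37 = -56

-56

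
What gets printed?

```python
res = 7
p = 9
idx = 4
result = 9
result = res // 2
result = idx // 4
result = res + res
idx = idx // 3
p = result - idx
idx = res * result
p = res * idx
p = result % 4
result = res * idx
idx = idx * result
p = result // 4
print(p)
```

result = 7//2 = 3
result = 4//4 = 1
result = 7+7 = 14
idx = 4//3 = 1
p = 14-1 = 13
idx = 7*14 = 98
p = 7*98 = 686
p = 14%4 = 2
result = 7*98 = 686
idx = 98*686 = 67228
p = 686//4 = 171

171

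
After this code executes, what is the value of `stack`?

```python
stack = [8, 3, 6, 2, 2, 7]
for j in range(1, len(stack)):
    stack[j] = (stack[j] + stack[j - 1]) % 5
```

j=1: stack[1] = (3+8)%5 = 1 → [8, 1, 6, 2, 2, 7]
j=2: stack[2] = (6+1)%5 = 2 → [8, 1, 2, 2, 2, 7]
j=3: stack[3] = (2+2)%5 = 4 → [8, 1, 2, 4, 2, 7]
j=4: stack[4] = (2+4)%5 = 1 → [8, 1, 2, 4, 1, 7]
j=5: stack[5] = (7+1)%5 = 3 → [8, 1, 2, 4, 1, 3]

[8, 1, 2, 4, 1, 3]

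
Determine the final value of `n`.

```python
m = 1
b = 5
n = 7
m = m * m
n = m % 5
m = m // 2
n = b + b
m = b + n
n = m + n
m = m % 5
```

25

m = 1*1 = 1
n = 1%5 = 1
m = 1//2 = 0
n = 5+5 = 10
m = 5+10 = 15
n = 15+10 = 25
m = 15%5 = 0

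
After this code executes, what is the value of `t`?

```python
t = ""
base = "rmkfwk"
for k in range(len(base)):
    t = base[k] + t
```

'kwfkmr'

k=0: prepend 'r' → 'r'
k=1: prepend 'm' → 'mr'
k=2: prepend 'k' → 'kmr'
k=3: prepend 'f' → 'fkmr'
k=4: prepend 'w' → 'wfkmr'
k=5: prepend 'k' → 'kwfkmr'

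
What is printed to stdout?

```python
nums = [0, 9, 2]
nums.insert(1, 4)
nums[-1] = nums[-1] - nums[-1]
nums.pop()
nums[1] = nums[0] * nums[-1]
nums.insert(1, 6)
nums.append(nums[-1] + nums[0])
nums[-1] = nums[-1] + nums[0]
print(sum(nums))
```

insert 4 at 1 → [0, 4, 9, 2]
nums[-1] = nums[-1]-nums[-1] = 2-2 = 0 → [0, 4, 9, 0]
pop() removes 0 → [0, 4, 9]
nums[1] = nums[0]*nums[-1] = 0*9 = 0 → [0, 0, 9]
insert 6 at 1 → [0, 6, 0, 9]
append nums[-1]+nums[0] = 9+0 = 9 → [0, 6, 0, 9, 9]
nums[-1] = nums[-1]+nums[0] = 9+0 = 9 → [0, 6, 0, 9, 9]
sum = 24

24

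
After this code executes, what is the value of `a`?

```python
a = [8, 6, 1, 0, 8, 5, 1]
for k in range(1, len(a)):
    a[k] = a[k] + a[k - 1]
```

[8, 14, 15, 15, 23, 28, 29]

k=1: a[1] = 6+8 = 14 → [8, 14, 1, 0, 8, 5, 1]
k=2: a[2] = 1+14 = 15 → [8, 14, 15, 0, 8, 5, 1]
k=3: a[3] = 0+15 = 15 → [8, 14, 15, 15, 8, 5, 1]
k=4: a[4] = 8+15 = 23 → [8, 14, 15, 15, 23, 5, 1]
k=5: a[5] = 5+23 = 28 → [8, 14, 15, 15, 23, 28, 1]
k=6: a[6] = 1+28 = 29 → [8, 14, 15, 15, 23, 28, 29]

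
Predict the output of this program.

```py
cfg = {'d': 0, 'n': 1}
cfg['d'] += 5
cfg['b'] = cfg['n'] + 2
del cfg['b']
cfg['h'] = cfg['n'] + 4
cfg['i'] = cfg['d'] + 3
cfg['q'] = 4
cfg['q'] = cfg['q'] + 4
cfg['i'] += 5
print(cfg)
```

cfg['d'] = 0+5 = 5 → {'d': 5, 'n': 1}
cfg['b'] = cfg['n']+2 = 3 → {'d': 5, 'n': 1, 'b': 3}
del 'b' → {'d': 5, 'n': 1}
cfg['h'] = cfg['n']+4 = 5 → {'d': 5, 'n': 1, 'h': 5}
cfg['i'] = cfg['d']+3 = 8 → {'d': 5, 'n': 1, 'h': 5, 'i': 8}
cfg['q'] = 4 → {'d': 5, 'n': 1, 'h': 5, 'i': 8, 'q': 4}
cfg['q'] = cfg['q']+4 = 8 → {'d': 5, 'n': 1, 'h': 5, 'i': 8, 'q': 8}
cfg['i'] = 8+5 = 13 → {'d': 5, 'n': 1, 'h': 5, 'i': 13, 'q': 8}

{'d': 5, 'n': 1, 'h': 5, 'i': 13, 'q': 8}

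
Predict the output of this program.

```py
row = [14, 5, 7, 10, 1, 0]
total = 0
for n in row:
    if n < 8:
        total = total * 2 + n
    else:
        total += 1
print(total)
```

90

n=14: not <8, total = 0+1 = 1
n=5: <8, total = 1*2+5 = 7
n=7: <8, total = 7*2+7 = 21
n=10: not <8, total = 21+1 = 22
n=1: <8, total = 22*2+1 = 45
n=0: <8, total = 45*2+0 = 90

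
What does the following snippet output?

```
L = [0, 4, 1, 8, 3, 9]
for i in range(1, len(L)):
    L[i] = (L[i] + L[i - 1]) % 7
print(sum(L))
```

21

i=1: L[1] = (4+0)%7 = 4 → [0, 4, 1, 8, 3, 9]
i=2: L[2] = (1+4)%7 = 5 → [0, 4, 5, 8, 3, 9]
i=3: L[3] = (8+5)%7 = 6 → [0, 4, 5, 6, 3, 9]
i=4: L[4] = (3+6)%7 = 2 → [0, 4, 5, 6, 2, 9]
i=5: L[5] = (9+2)%7 = 4 → [0, 4, 5, 6, 2, 4]
sum = 21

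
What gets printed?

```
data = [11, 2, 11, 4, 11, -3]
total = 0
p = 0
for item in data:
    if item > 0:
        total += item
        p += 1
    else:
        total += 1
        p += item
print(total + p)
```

item=11: >0, total = 0+11 = 11; p=1
item=2: >0, total = 11+2 = 13; p=2
item=11: >0, total = 13+11 = 24; p=3
item=4: >0, total = 24+4 = 28; p=4
item=11: >0, total = 28+11 = 39; p=5
item=-3: not >0, total = 39+1 = 40; p=2
total+p = 40+2 = 42

42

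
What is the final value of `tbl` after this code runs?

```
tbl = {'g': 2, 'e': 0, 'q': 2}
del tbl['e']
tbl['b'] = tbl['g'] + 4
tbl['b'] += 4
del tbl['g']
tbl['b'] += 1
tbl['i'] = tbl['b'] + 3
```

{'q': 2, 'b': 11, 'i': 14}

del 'e' → {'g': 2, 'q': 2}
tbl['b'] = tbl['g']+4 = 6 → {'g': 2, 'q': 2, 'b': 6}
tbl['b'] = 6+4 = 10 → {'g': 2, 'q': 2, 'b': 10}
del 'g' → {'q': 2, 'b': 10}
tbl['b'] = 10+1 = 11 → {'q': 2, 'b': 11}
tbl['i'] = tbl['b']+3 = 14 → {'q': 2, 'b': 11, 'i': 14}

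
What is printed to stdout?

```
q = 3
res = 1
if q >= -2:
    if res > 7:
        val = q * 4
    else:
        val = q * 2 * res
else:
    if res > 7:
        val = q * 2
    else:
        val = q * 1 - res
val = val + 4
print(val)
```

10

q=3, res=1
q >= -2 is True; res > 7 is False
→ val = q * 2 * res = 6
val = 6+4 = 10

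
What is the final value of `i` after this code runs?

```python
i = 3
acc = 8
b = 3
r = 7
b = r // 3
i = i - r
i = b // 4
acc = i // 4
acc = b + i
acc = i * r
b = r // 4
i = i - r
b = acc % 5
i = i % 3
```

b = 7//3 = 2
i = 3-7 = -4
i = 2//4 = 0
acc = 0//4 = 0
acc = 2+0 = 2
acc = 0*7 = 0
b = 7//4 = 1
i = 0-7 = -7
b = 0%5 = 0
i = (-7)%3 = 2

2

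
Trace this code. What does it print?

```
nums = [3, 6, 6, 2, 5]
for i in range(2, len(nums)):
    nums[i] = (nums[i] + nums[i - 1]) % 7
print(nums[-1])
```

5

i=2: nums[2] = (6+6)%7 = 5 → [3, 6, 5, 2, 5]
i=3: nums[3] = (2+5)%7 = 0 → [3, 6, 5, 0, 5]
i=4: nums[4] = (5+0)%7 = 5 → [3, 6, 5, 0, 5]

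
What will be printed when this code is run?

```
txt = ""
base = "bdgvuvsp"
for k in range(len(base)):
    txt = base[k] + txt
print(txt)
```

k=0: prepend 'b' → 'b'
k=1: prepend 'd' → 'db'
k=2: prepend 'g' → 'gdb'
k=3: prepend 'v' → 'vgdb'
k=4: prepend 'u' → 'uvgdb'
k=5: prepend 'v' → 'vuvgdb'
k=6: prepend 's' → 'svuvgdb'
k=7: prepend 'p' → 'psvuvgdb'

psvuvgdb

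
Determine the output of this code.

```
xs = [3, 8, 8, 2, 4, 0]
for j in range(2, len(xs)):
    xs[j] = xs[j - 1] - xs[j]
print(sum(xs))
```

j=2: xs[2] = 8-8 = 0 → [3, 8, 0, 2, 4, 0]
j=3: xs[3] = 0-2 = -2 → [3, 8, 0, -2, 4, 0]
j=4: xs[4] = (-2)-4 = -6 → [3, 8, 0, -2, -6, 0]
j=5: xs[5] = (-6)-0 = -6 → [3, 8, 0, -2, -6, -6]
sum = -3

-3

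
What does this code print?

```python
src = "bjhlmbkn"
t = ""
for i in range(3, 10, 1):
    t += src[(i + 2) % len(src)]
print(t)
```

bknbjhl

i=3: add src[5]='b' → 'b'
i=4: add src[6]='k' → 'bk'
i=5: add src[7]='n' → 'bkn'
i=6: add src[0]='b' → 'bknb'
i=7: add src[1]='j' → 'bknbj'
i=8: add src[2]='h' → 'bknbjh'
i=9: add src[3]='l' → 'bknbjhl'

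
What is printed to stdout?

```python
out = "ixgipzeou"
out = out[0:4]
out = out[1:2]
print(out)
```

x

slice [0:4] → 'ixgi'
slice [1:2] → 'x'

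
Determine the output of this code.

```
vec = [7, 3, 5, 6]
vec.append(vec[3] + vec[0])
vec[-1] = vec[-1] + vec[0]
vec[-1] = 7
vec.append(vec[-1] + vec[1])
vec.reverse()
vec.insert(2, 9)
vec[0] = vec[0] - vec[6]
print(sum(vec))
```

40

append vec[3]+vec[0] = 6+7 = 13 → [7, 3, 5, 6, 13]
vec[-1] = vec[-1]+vec[0] = 13+7 = 20 → [7, 3, 5, 6, 20]
vec[-1] = 7 → [7, 3, 5, 6, 7]
append vec[-1]+vec[1] = 7+3 = 10 → [7, 3, 5, 6, 7, 10]
reverse → [10, 7, 6, 5, 3, 7]
insert 9 at 2 → [10, 7, 9, 6, 5, 3, 7]
vec[0] = vec[0]-vec[6] = 10-7 = 3 → [3, 7, 9, 6, 5, 3, 7]
sum = 40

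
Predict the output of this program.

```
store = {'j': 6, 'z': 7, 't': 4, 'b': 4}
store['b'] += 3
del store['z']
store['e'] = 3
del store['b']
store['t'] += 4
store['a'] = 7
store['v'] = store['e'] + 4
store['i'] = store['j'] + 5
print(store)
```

store['b'] = 4+3 = 7 → {'j': 6, 'z': 7, 't': 4, 'b': 7}
del 'z' → {'j': 6, 't': 4, 'b': 7}
store['e'] = 3 → {'j': 6, 't': 4, 'b': 7, 'e': 3}
del 'b' → {'j': 6, 't': 4, 'e': 3}
store['t'] = 4+4 = 8 → {'j': 6, 't': 8, 'e': 3}
store['a'] = 7 → {'j': 6, 't': 8, 'e': 3, 'a': 7}
store['v'] = store['e']+4 = 7 → {'j': 6, 't': 8, 'e': 3, 'a': 7, 'v': 7}
store['i'] = store['j']+5 = 11 → {'j': 6, 't': 8, 'e': 3, 'a': 7, 'v': 7, 'i': 11}

{'j': 6, 't': 8, 'e': 3, 'a': 7, 'v': 7, 'i': 11}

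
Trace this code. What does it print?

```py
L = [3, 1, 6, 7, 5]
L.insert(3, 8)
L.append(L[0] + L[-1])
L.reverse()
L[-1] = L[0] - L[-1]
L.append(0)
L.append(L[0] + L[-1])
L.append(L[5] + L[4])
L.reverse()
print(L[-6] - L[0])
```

insert 8 at 3 → [3, 1, 6, 8, 7, 5]
append L[0]+L[-1] = 3+5 = 8 → [3, 1, 6, 8, 7, 5, 8]
reverse → [8, 5, 7, 8, 6, 1, 3]
L[-1] = L[0]-L[-1] = 8-3 = 5 → [8, 5, 7, 8, 6, 1, 5]
append 0 → [8, 5, 7, 8, 6, 1, 5, 0]
append L[0]+L[-1] = 8+0 = 8 → [8, 5, 7, 8, 6, 1, 5, 0, 8]
append L[5]+L[4] = 1+6 = 7 → [8, 5, 7, 8, 6, 1, 5, 0, 8, 7]
reverse → [7, 8, 0, 5, 1, 6, 8, 7, 5, 8]
L[-6]-L[0] = 1-7 = -6

-6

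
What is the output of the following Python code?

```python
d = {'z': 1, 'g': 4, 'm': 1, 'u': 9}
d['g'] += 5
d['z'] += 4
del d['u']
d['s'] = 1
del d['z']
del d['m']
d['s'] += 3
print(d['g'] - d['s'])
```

5

d['g'] = 4+5 = 9 → {'z': 1, 'g': 9, 'm': 1, 'u': 9}
d['z'] = 1+4 = 5 → {'z': 5, 'g': 9, 'm': 1, 'u': 9}
del 'u' → {'z': 5, 'g': 9, 'm': 1}
d['s'] = 1 → {'z': 5, 'g': 9, 'm': 1, 's': 1}
del 'z' → {'g': 9, 'm': 1, 's': 1}
del 'm' → {'g': 9, 's': 1}
d['s'] = 1+3 = 4 → {'g': 9, 's': 4}
d['g']-d['s'] = 9-4 = 5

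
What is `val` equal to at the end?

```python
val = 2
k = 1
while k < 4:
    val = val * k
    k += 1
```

12

k=1: val = 2*1 = 2
k=2: val = 2*2 = 4
k=3: val = 4*3 = 12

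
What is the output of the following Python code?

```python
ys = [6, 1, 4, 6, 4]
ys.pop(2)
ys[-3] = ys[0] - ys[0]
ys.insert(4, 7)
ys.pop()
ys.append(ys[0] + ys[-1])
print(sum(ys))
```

26

pop(2) removes 4 → [6, 1, 6, 4]
ys[-3] = ys[0]-ys[0] = 6-6 = 0 → [6, 0, 6, 4]
insert 7 at 4 → [6, 0, 6, 4, 7]
pop() removes 7 → [6, 0, 6, 4]
append ys[0]+ys[-1] = 6+4 = 10 → [6, 0, 6, 4, 10]
sum = 26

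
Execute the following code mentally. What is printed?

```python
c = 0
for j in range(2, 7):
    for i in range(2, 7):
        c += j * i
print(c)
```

j=2,i=2: c = 0+4 = 4
j=2,i=3: c = 4+6 = 10
j=2,i=4: c = 10+8 = 18
j=2,i=5: c = 18+10 = 28
j=2,i=6: c = 28+12 = 40
j=3,i=2: c = 40+6 = 46
j=3,i=3: c = 46+9 = 55
j=3,i=4: c = 55+12 = 67
j=3,i=5: c = 67+15 = 82
j=3,i=6: c = 82+18 = 100
j=4,i=2: c = 100+8 = 108
j=4,i=3: c = 108+12 = 120
j=4,i=4: c = 120+16 = 136
j=4,i=5: c = 136+20 = 156
j=4,i=6: c = 156+24 = 180
j=5,i=2: c = 180+10 = 190
j=5,i=3: c = 190+15 = 205
j=5,i=4: c = 205+20 = 225
j=5,i=5: c = 225+25 = 250
j=5,i=6: c = 250+30 = 280
j=6,i=2: c = 280+12 = 292
j=6,i=3: c = 292+18 = 310
j=6,i=4: c = 310+24 = 334
j=6,i=5: c = 334+30 = 364
j=6,i=6: c = 364+36 = 400

400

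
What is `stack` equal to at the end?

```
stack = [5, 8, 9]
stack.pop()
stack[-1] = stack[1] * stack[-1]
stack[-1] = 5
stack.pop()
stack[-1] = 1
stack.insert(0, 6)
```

[6, 1]

pop() removes 9 → [5, 8]
stack[-1] = stack[1]*stack[-1] = 8*8 = 64 → [5, 64]
stack[-1] = 5 → [5, 5]
pop() removes 5 → [5]
stack[-1] = 1 → [1]
insert 6 at 0 → [6, 1]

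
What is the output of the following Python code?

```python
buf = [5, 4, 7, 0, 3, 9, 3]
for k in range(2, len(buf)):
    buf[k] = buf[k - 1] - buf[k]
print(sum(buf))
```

k=2: buf[2] = 4-7 = -3 → [5, 4, -3, 0, 3, 9, 3]
k=3: buf[3] = (-3)-0 = -3 → [5, 4, -3, -3, 3, 9, 3]
k=4: buf[4] = (-3)-3 = -6 → [5, 4, -3, -3, -6, 9, 3]
k=5: buf[5] = (-6)-9 = -15 → [5, 4, -3, -3, -6, -15, 3]
k=6: buf[6] = (-15)-3 = -18 → [5, 4, -3, -3, -6, -15, -18]
sum = -36

-36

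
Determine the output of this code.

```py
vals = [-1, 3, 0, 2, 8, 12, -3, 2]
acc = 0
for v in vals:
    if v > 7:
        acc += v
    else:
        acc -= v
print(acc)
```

v=-1: not >7, acc = 0-(-1) = 1
v=3: not >7, acc = 1-3 = -2
v=0: not >7, acc = (-2)-0 = -2
v=2: not >7, acc = (-2)-2 = -4
v=8: >7, acc = (-4)+8 = 4
v=12: >7, acc = 4+12 = 16
v=-3: not >7, acc = 16-(-3) = 19
v=2: not >7, acc = 19-2 = 17

17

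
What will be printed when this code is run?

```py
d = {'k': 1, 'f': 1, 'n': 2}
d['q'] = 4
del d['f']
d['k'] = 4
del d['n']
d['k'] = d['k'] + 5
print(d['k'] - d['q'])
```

d['q'] = 4 → {'k': 1, 'f': 1, 'n': 2, 'q': 4}
del 'f' → {'k': 1, 'n': 2, 'q': 4}
d['k'] = 4 → {'k': 4, 'n': 2, 'q': 4}
del 'n' → {'k': 4, 'q': 4}
d['k'] = d['k']+5 = 9 → {'k': 9, 'q': 4}
d['k']-d['q'] = 9-4 = 5

5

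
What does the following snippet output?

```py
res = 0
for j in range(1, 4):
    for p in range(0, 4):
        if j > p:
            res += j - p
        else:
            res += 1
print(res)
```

16

j=1,p=0: 1>0, res = 0+1 = 1
j=1,p=1: not 1>1, res = 1+1 = 2
j=1,p=2: not 1>2, res = 2+1 = 3
j=1,p=3: not 1>3, res = 3+1 = 4
j=2,p=0: 2>0, res = 4+2 = 6
j=2,p=1: 2>1, res = 6+1 = 7
j=2,p=2: not 2>2, res = 7+1 = 8
j=2,p=3: not 2>3, res = 8+1 = 9
j=3,p=0: 3>0, res = 9+3 = 12
j=3,p=1: 3>1, res = 12+2 = 14
j=3,p=2: 3>2, res = 14+1 = 15
j=3,p=3: not 3>3, res = 15+1 = 16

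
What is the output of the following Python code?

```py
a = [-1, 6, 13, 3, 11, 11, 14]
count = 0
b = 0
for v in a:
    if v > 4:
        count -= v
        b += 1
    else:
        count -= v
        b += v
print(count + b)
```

v=-1: not >4, count = 0-(-1) = 1; b=-1
v=6: >4, count = 1-6 = -5; b=0
v=13: >4, count = (-5)-13 = -18; b=1
v=3: not >4, count = (-18)-3 = -21; b=4
v=11: >4, count = (-21)-11 = -32; b=5
v=11: >4, count = (-32)-11 = -43; b=6
v=14: >4, count = (-43)-14 = -57; b=7
count+b = (-57)+7 = -50

-50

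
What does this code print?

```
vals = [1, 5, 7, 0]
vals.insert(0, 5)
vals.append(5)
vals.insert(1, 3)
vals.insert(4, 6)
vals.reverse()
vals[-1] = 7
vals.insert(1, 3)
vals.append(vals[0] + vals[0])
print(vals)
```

insert 5 at 0 → [5, 1, 5, 7, 0]
append 5 → [5, 1, 5, 7, 0, 5]
insert 3 at 1 → [5, 3, 1, 5, 7, 0, 5]
insert 6 at 4 → [5, 3, 1, 5, 6, 7, 0, 5]
reverse → [5, 0, 7, 6, 5, 1, 3, 5]
vals[-1] = 7 → [5, 0, 7, 6, 5, 1, 3, 7]
insert 3 at 1 → [5, 3, 0, 7, 6, 5, 1, 3, 7]
append vals[0]+vals[0] = 5+5 = 10 → [5, 3, 0, 7, 6, 5, 1, 3, 7, 10]

[5, 3, 0, 7, 6, 5, 1, 3, 7, 10]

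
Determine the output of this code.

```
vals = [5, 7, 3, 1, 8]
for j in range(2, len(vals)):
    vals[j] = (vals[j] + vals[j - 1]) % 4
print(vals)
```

j=2: vals[2] = (3+7)%4 = 2 → [5, 7, 2, 1, 8]
j=3: vals[3] = (1+2)%4 = 3 → [5, 7, 2, 3, 8]
j=4: vals[4] = (8+3)%4 = 3 → [5, 7, 2, 3, 3]

[5, 7, 2, 3, 3]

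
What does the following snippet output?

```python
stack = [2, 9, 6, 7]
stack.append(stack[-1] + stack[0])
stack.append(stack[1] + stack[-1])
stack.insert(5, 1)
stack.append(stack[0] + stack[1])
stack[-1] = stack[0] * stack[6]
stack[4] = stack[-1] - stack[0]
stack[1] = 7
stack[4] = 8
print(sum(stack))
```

append stack[-1]+stack[0] = 7+2 = 9 → [2, 9, 6, 7, 9]
append stack[1]+stack[-1] = 9+9 = 18 → [2, 9, 6, 7, 9, 18]
insert 1 at 5 → [2, 9, 6, 7, 9, 1, 18]
append stack[0]+stack[1] = 2+9 = 11 → [2, 9, 6, 7, 9, 1, 18, 11]
stack[-1] = stack[0]*stack[6] = 2*18 = 36 → [2, 9, 6, 7, 9, 1, 18, 36]
stack[4] = stack[-1]-stack[0] = 36-2 = 34 → [2, 9, 6, 7, 34, 1, 18, 36]
stack[1] = 7 → [2, 7, 6, 7, 34, 1, 18, 36]
stack[4] = 8 → [2, 7, 6, 7, 8, 1, 18, 36]
sum = 85

85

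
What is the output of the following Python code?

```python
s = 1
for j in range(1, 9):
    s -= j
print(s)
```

-35

j=1: s = 1-1 = 0
j=2: s = 0-2 = -2
j=3: s = (-2)-3 = -5
j=4: s = (-5)-4 = -9
j=5: s = (-9)-5 = -14
j=6: s = (-14)-6 = -20
j=7: s = (-20)-7 = -27
j=8: s = (-27)-8 = -35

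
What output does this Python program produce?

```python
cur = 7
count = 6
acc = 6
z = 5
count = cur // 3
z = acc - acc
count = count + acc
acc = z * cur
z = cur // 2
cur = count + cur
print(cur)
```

15

count = 7//3 = 2
z = 6-6 = 0
count = 2+6 = 8
acc = 0*7 = 0
z = 7//2 = 3
cur = 8+7 = 15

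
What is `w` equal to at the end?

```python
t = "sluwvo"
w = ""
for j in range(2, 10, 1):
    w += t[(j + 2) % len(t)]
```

j=2: add t[4]='v' → 'v'
j=3: add t[5]='o' → 'vo'
j=4: add t[0]='s' → 'vos'
j=5: add t[1]='l' → 'vosl'
j=6: add t[2]='u' → 'voslu'
j=7: add t[3]='w' → 'vosluw'
j=8: add t[4]='v' → 'vosluwv'
j=9: add t[5]='o' → 'vosluwvo'

'vosluwvo'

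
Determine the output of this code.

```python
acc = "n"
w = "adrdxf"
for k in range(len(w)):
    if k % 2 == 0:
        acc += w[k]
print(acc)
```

k=0: add 'a' → 'na'
k=1: skip
k=2: add 'r' → 'nar'
k=3: skip
k=4: add 'x' → 'narx'
k=5: skip

narx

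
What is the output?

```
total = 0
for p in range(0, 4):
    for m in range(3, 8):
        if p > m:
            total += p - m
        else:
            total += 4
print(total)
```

80

p=0,m=3: not 0>3, total = 0+4 = 4
p=0,m=4: not 0>4, total = 4+4 = 8
p=0,m=5: not 0>5, total = 8+4 = 12
p=0,m=6: not 0>6, total = 12+4 = 16
p=0,m=7: not 0>7, total = 16+4 = 20
p=1,m=3: not 1>3, total = 20+4 = 24
p=1,m=4: not 1>4, total = 24+4 = 28
p=1,m=5: not 1>5, total = 28+4 = 32
p=1,m=6: not 1>6, total = 32+4 = 36
p=1,m=7: not 1>7, total = 36+4 = 40
p=2,m=3: not 2>3, total = 40+4 = 44
p=2,m=4: not 2>4, total = 44+4 = 48
p=2,m=5: not 2>5, total = 48+4 = 52
p=2,m=6: not 2>6, total = 52+4 = 56
p=2,m=7: not 2>7, total = 56+4 = 60
p=3,m=3: not 3>3, total = 60+4 = 64
p=3,m=4: not 3>4, total = 64+4 = 68
p=3,m=5: not 3>5, total = 68+4 = 72
p=3,m=6: not 3>6, total = 72+4 = 76
p=3,m=7: not 3>7, total = 76+4 = 80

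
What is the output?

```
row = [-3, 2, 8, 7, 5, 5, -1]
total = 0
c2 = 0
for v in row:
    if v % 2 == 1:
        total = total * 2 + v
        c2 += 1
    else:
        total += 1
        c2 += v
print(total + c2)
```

84

v=-3: odd, total = 0*2+(-3) = -3; c2=1
v=2: not odd, total = (-3)+1 = -2; c2=3
v=8: not odd, total = (-2)+1 = -1; c2=11
v=7: odd, total = (-1)*2+7 = 5; c2=12
v=5: odd, total = 5*2+5 = 15; c2=13
v=5: odd, total = 15*2+5 = 35; c2=14
v=-1: odd, total = 35*2+(-1) = 69; c2=15
total+c2 = 69+15 = 84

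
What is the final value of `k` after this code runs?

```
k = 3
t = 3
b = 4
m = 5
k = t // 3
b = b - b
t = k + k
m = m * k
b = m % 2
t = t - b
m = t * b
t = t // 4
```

1

k = 3//3 = 1
b = 4-4 = 0
t = 1+1 = 2
m = 5*1 = 5
b = 5%2 = 1
t = 2-1 = 1
m = 1*1 = 1
t = 1//4 = 0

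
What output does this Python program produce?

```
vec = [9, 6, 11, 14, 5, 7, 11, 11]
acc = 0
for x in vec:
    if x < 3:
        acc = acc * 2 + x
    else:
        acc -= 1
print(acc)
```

-8

x=9: not <3, acc = 0-1 = -1
x=6: not <3, acc = (-1)-1 = -2
x=11: not <3, acc = (-2)-1 = -3
x=14: not <3, acc = (-3)-1 = -4
x=5: not <3, acc = (-4)-1 = -5
x=7: not <3, acc = (-5)-1 = -6
x=11: not <3, acc = (-6)-1 = -7
x=11: not <3, acc = (-7)-1 = -8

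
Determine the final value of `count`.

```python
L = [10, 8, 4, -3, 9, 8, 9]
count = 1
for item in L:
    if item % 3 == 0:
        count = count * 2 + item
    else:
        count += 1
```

49

item=10: not %3==0, count = 1+1 = 2
item=8: not %3==0, count = 2+1 = 3
item=4: not %3==0, count = 3+1 = 4
item=-3: %3==0, count = 4*2+(-3) = 5
item=9: %3==0, count = 5*2+9 = 19
item=8: not %3==0, count = 19+1 = 20
item=9: %3==0, count = 20*2+9 = 49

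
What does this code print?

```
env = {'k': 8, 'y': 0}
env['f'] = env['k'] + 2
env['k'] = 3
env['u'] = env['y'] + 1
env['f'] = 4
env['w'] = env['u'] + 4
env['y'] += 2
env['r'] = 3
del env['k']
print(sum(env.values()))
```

env['f'] = env['k']+2 = 10 → {'k': 8, 'y': 0, 'f': 10}
env['k'] = 3 → {'k': 3, 'y': 0, 'f': 10}
env['u'] = env['y']+1 = 1 → {'k': 3, 'y': 0, 'f': 10, 'u': 1}
env['f'] = 4 → {'k': 3, 'y': 0, 'f': 4, 'u': 1}
env['w'] = env['u']+4 = 5 → {'k': 3, 'y': 0, 'f': 4, 'u': 1, 'w': 5}
env['y'] = 0+2 = 2 → {'k': 3, 'y': 2, 'f': 4, 'u': 1, 'w': 5}
env['r'] = 3 → {'k': 3, 'y': 2, 'f': 4, 'u': 1, 'w': 5, 'r': 3}
del 'k' → {'y': 2, 'f': 4, 'u': 1, 'w': 5, 'r': 3}
sum of values = 15

15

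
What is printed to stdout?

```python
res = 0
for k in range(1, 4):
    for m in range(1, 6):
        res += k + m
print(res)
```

k=1,m=1: res = 0+2 = 2
k=1,m=2: res = 2+3 = 5
k=1,m=3: res = 5+4 = 9
k=1,m=4: res = 9+5 = 14
k=1,m=5: res = 14+6 = 20
k=2,m=1: res = 20+3 = 23
k=2,m=2: res = 23+4 = 27
k=2,m=3: res = 27+5 = 32
k=2,m=4: res = 32+6 = 38
k=2,m=5: res = 38+7 = 45
k=3,m=1: res = 45+4 = 49
k=3,m=2: res = 49+5 = 54
k=3,m=3: res = 54+6 = 60
k=3,m=4: res = 60+7 = 67
k=3,m=5: res = 67+8 = 75

75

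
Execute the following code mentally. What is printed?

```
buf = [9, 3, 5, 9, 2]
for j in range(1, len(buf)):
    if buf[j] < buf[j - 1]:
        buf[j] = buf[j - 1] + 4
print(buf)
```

[9, 13, 17, 21, 25]

j=1: 3<9, buf[1] = 9+4 = 13 → [9, 13, 5, 9, 2]
j=2: 5<13, buf[2] = 13+4 = 17 → [9, 13, 17, 9, 2]
j=3: 9<17, buf[3] = 17+4 = 21 → [9, 13, 17, 21, 2]
j=4: 2<21, buf[4] = 21+4 = 25 → [9, 13, 17, 21, 25]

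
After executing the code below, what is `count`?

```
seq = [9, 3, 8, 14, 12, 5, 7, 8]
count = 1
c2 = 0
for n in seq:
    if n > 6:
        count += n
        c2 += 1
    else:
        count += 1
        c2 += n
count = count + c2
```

n=9: >6, count = 1+9 = 10; c2=1
n=3: not >6, count = 10+1 = 11; c2=4
n=8: >6, count = 11+8 = 19; c2=5
n=14: >6, count = 19+14 = 33; c2=6
n=12: >6, count = 33+12 = 45; c2=7
n=5: not >6, count = 45+1 = 46; c2=12
n=7: >6, count = 46+7 = 53; c2=13
n=8: >6, count = 53+8 = 61; c2=14
count+c2 = 61+14 = 75

75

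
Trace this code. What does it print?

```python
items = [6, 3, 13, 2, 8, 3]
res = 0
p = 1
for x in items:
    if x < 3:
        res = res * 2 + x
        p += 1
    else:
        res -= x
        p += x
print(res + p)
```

x=6: not <3, res = 0-6 = -6; p=7
x=3: not <3, res = (-6)-3 = -9; p=10
x=13: not <3, res = (-9)-13 = -22; p=23
x=2: <3, res = (-22)*2+2 = -42; p=24
x=8: not <3, res = (-42)-8 = -50; p=32
x=3: not <3, res = (-50)-3 = -53; p=35
res+p = (-53)+35 = -18

-18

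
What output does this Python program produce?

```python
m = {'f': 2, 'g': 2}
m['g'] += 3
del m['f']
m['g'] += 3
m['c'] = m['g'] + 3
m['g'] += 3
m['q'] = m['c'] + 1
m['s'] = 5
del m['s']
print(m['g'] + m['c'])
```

m['g'] = 2+3 = 5 → {'f': 2, 'g': 5}
del 'f' → {'g': 5}
m['g'] = 5+3 = 8 → {'g': 8}
m['c'] = m['g']+3 = 11 → {'g': 8, 'c': 11}
m['g'] = 8+3 = 11 → {'g': 11, 'c': 11}
m['q'] = m['c']+1 = 12 → {'g': 11, 'c': 11, 'q': 12}
m['s'] = 5 → {'g': 11, 'c': 11, 'q': 12, 's': 5}
del 's' → {'g': 11, 'c': 11, 'q': 12}
m['g']+m['c'] = 11+11 = 22

22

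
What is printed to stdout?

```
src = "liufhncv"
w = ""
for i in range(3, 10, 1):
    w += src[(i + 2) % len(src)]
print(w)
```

ncvliuf

i=3: add src[5]='n' → 'n'
i=4: add src[6]='c' → 'nc'
i=5: add src[7]='v' → 'ncv'
i=6: add src[0]='l' → 'ncvl'
i=7: add src[1]='i' → 'ncvli'
i=8: add src[2]='u' → 'ncvliu'
i=9: add src[3]='f' → 'ncvliuf'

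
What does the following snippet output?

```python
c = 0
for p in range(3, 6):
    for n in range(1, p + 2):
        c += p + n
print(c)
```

108

p=3,n=1: c = 0+4 = 4
p=3,n=2: c = 4+5 = 9
p=3,n=3: c = 9+6 = 15
p=3,n=4: c = 15+7 = 22
p=4,n=1: c = 22+5 = 27
p=4,n=2: c = 27+6 = 33
p=4,n=3: c = 33+7 = 40
p=4,n=4: c = 40+8 = 48
p=4,n=5: c = 48+9 = 57
p=5,n=1: c = 57+6 = 63
p=5,n=2: c = 63+7 = 70
p=5,n=3: c = 70+8 = 78
p=5,n=4: c = 78+9 = 87
p=5,n=5: c = 87+10 = 97
p=5,n=6: c = 97+11 = 108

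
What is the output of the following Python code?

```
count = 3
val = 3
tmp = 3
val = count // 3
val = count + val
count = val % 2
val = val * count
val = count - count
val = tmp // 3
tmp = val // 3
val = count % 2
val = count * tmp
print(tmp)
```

0

val = 3//3 = 1
val = 3+1 = 4
count = 4%2 = 0
val = 4*0 = 0
val = 0-0 = 0
val = 3//3 = 1
tmp = 1//3 = 0
val = 0%2 = 0
val = 0*0 = 0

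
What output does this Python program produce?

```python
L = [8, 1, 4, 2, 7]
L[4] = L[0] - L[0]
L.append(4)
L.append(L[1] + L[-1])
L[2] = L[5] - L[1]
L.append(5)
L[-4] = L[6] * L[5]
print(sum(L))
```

48

L[4] = L[0]-L[0] = 8-8 = 0 → [8, 1, 4, 2, 0]
append 4 → [8, 1, 4, 2, 0, 4]
append L[1]+L[-1] = 1+4 = 5 → [8, 1, 4, 2, 0, 4, 5]
L[2] = L[5]-L[1] = 4-1 = 3 → [8, 1, 3, 2, 0, 4, 5]
append 5 → [8, 1, 3, 2, 0, 4, 5, 5]
L[-4] = L[6]*L[5] = 5*4 = 20 → [8, 1, 3, 2, 20, 4, 5, 5]
sum = 48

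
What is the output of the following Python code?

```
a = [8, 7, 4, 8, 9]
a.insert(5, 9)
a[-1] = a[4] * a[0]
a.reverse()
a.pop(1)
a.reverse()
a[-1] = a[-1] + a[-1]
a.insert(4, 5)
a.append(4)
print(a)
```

insert 9 at 5 → [8, 7, 4, 8, 9, 9]
a[-1] = a[4]*a[0] = 9*8 = 72 → [8, 7, 4, 8, 9, 72]
reverse → [72, 9, 8, 4, 7, 8]
pop(1) removes 9 → [72, 8, 4, 7, 8]
reverse → [8, 7, 4, 8, 72]
a[-1] = a[-1]+a[-1] = 72+72 = 144 → [8, 7, 4, 8, 144]
insert 5 at 4 → [8, 7, 4, 8, 5, 144]
append 4 → [8, 7, 4, 8, 5, 144, 4]

[8, 7, 4, 8, 5, 144, 4]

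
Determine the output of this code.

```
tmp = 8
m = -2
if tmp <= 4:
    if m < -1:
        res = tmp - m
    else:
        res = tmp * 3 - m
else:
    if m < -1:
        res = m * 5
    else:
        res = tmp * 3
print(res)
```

tmp=8, m=-2
tmp <= 4 is False; m < -1 is True
→ res = m * 5 = -10

-10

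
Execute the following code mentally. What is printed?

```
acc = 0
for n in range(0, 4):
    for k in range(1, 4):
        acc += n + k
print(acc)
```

42

n=0,k=1: acc = 0+1 = 1
n=0,k=2: acc = 1+2 = 3
n=0,k=3: acc = 3+3 = 6
n=1,k=1: acc = 6+2 = 8
n=1,k=2: acc = 8+3 = 11
n=1,k=3: acc = 11+4 = 15
n=2,k=1: acc = 15+3 = 18
n=2,k=2: acc = 18+4 = 22
n=2,k=3: acc = 22+5 = 27
n=3,k=1: acc = 27+4 = 31
n=3,k=2: acc = 31+5 = 36
n=3,k=3: acc = 36+6 = 42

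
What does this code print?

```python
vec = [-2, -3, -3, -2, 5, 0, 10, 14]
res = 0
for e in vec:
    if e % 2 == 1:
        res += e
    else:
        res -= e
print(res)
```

e=-2: not odd, res = 0-(-2) = 2
e=-3: odd, res = 2+(-3) = -1
e=-3: odd, res = (-1)+(-3) = -4
e=-2: not odd, res = (-4)-(-2) = -2
e=5: odd, res = (-2)+5 = 3
e=0: not odd, res = 3-0 = 3
e=10: not odd, res = 3-10 = -7
e=14: not odd, res = (-7)-14 = -21

-21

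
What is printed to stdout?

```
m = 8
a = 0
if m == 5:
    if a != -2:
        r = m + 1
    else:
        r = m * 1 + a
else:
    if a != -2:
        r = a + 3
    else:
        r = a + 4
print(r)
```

3

m=8, a=0
m == 5 is False; a != -2 is True
→ r = a + 3 = 3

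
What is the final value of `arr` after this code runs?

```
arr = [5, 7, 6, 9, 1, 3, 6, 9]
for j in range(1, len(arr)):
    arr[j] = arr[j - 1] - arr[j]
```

[5, -2, -8, -17, -18, -21, -27, -36]

j=1: arr[1] = 5-7 = -2 → [5, -2, 6, 9, 1, 3, 6, 9]
j=2: arr[2] = (-2)-6 = -8 → [5, -2, -8, 9, 1, 3, 6, 9]
j=3: arr[3] = (-8)-9 = -17 → [5, -2, -8, -17, 1, 3, 6, 9]
j=4: arr[4] = (-17)-1 = -18 → [5, -2, -8, -17, -18, 3, 6, 9]
j=5: arr[5] = (-18)-3 = -21 → [5, -2, -8, -17, -18, -21, 6, 9]
j=6: arr[6] = (-21)-6 = -27 → [5, -2, -8, -17, -18, -21, -27, 9]
j=7: arr[7] = (-27)-9 = -36 → [5, -2, -8, -17, -18, -21, -27, -36]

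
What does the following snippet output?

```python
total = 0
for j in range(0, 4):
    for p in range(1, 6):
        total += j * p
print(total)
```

j=0,p=1: total = 0+0 = 0
j=0,p=2: total = 0+0 = 0
j=0,p=3: total = 0+0 = 0
j=0,p=4: total = 0+0 = 0
j=0,p=5: total = 0+0 = 0
j=1,p=1: total = 0+1 = 1
j=1,p=2: total = 1+2 = 3
j=1,p=3: total = 3+3 = 6
j=1,p=4: total = 6+4 = 10
j=1,p=5: total = 10+5 = 15
j=2,p=1: total = 15+2 = 17
j=2,p=2: total = 17+4 = 21
j=2,p=3: total = 21+6 = 27
j=2,p=4: total = 27+8 = 35
j=2,p=5: total = 35+10 = 45
j=3,p=1: total = 45+3 = 48
j=3,p=2: total = 48+6 = 54
j=3,p=3: total = 54+9 = 63
j=3,p=4: total = 63+12 = 75
j=3,p=5: total = 75+15 = 90

90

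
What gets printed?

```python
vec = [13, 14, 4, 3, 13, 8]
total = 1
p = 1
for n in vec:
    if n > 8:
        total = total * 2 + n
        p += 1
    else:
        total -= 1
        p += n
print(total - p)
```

n=13: >8, total = 1*2+13 = 15; p=2
n=14: >8, total = 15*2+14 = 44; p=3
n=4: not >8, total = 44-1 = 43; p=7
n=3: not >8, total = 43-1 = 42; p=10
n=13: >8, total = 42*2+13 = 97; p=11
n=8: not >8, total = 97-1 = 96; p=19
total-p = 96-19 = 77

77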